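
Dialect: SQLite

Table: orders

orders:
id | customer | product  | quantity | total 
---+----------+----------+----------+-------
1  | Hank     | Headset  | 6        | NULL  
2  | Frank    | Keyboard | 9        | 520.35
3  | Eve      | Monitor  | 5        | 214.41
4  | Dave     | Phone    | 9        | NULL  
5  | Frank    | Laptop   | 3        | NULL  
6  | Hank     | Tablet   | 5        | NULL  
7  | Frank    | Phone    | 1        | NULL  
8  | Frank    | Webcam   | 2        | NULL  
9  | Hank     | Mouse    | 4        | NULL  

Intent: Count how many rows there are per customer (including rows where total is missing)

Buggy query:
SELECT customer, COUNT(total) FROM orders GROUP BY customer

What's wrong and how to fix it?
Bug: COUNT(column) counts non-NULL values only; rows with NULL total aren't counted

Fix: Use COUNT(*) to count all rows regardless of NULL

Corrected query:
SELECT customer, COUNT(*) FROM orders GROUP BY customer

Result:
customer | COUNT(*)
---------+---------
Dave     | 1       
Eve      | 1       
Frank    | 4       
Hank     | 3       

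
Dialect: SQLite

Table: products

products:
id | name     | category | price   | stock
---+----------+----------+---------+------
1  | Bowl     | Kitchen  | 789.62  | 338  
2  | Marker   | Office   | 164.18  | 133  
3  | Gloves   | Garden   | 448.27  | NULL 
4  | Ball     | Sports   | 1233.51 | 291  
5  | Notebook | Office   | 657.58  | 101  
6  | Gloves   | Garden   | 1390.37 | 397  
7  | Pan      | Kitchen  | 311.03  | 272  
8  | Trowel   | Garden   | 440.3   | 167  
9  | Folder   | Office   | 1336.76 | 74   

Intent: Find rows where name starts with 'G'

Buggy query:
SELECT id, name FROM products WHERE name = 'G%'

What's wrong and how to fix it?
Bug: '=' compares the literal string including the % character; pattern matching needs LIKE

Fix: Replace '=' with LIKE so 'G%' is treated as a pattern

Corrected query:
SELECT id, name FROM products WHERE name LIKE 'G%'

Result:
id | name  
---+-------
3  | Gloves
6  | Gloves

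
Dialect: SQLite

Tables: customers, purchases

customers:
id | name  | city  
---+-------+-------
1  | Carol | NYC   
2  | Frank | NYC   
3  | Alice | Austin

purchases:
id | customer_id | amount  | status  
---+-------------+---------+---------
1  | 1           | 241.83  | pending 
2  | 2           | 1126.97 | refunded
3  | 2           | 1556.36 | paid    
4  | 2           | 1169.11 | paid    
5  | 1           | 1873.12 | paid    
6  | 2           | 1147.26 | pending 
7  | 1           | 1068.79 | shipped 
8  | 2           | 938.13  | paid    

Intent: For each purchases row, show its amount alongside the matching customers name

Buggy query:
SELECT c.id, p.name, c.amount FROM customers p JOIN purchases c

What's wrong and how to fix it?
Bug: Missing join condition: each purchases row is matched to all customers rows instead of just its own

Fix: Add ON c.customer_id = p.id to the JOIN

Corrected query:
SELECT c.id, p.name, c.amount FROM customers p JOIN purchases c ON c.customer_id = p.id

Result:
id | name  | amount 
---+-------+--------
1  | Carol | 241.83 
2  | Frank | 1126.97
3  | Frank | 1556.36
4  | Frank | 1169.11
5  | Carol | 1873.12
6  | Frank | 1147.26
7  | Carol | 1068.79
8  | Frank | 938.13 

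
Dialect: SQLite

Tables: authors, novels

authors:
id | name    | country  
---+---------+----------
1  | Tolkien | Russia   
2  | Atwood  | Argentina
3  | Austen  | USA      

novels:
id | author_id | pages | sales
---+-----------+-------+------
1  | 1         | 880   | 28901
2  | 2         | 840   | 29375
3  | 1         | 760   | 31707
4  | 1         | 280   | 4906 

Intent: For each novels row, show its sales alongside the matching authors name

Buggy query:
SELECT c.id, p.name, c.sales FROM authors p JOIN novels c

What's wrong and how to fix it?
Bug: JOIN with no ON clause produces a cartesian product; every novels row pairs with every authors row

Fix: Specify the join condition linking the foreign key to the parent id

Corrected query:
SELECT c.id, p.name, c.sales FROM authors p JOIN novels c ON c.author_id = p.id

Result:
id | name    | sales
---+---------+------
1  | Tolkien | 28901
2  | Atwood  | 29375
3  | Tolkien | 31707
4  | Tolkien | 4906 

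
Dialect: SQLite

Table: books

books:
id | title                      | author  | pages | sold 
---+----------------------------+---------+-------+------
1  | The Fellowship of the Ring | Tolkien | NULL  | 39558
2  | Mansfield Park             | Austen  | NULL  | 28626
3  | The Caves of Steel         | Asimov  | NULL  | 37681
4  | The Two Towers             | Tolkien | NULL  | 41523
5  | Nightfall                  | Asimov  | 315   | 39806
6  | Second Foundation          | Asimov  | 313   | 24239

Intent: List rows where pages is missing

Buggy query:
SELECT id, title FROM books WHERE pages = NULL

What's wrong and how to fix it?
Bug: Comparing to NULL with '=' never matches; NULL = NULL is unknown, not true

Fix: Replace '= NULL' with 'IS NULL'

Corrected query:
SELECT id, title FROM books WHERE pages IS NULL

Result:
id | title                     
---+---------------------------
1  | The Fellowship of the Ring
2  | Mansfield Park            
3  | The Caves of Steel        
4  | The Two Towers            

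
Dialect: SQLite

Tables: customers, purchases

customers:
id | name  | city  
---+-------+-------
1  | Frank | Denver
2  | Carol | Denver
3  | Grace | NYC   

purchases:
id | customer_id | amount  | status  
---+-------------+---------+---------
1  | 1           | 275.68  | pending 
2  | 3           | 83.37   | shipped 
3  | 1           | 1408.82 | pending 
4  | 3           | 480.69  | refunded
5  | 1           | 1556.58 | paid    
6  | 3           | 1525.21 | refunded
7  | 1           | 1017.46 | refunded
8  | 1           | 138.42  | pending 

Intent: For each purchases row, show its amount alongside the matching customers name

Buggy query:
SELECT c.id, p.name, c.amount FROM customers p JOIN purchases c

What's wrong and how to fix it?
Bug: Missing join condition: each purchases row is matched to all customers rows instead of just its own

Fix: Add ON c.customer_id = p.id to the JOIN

Corrected query:
SELECT c.id, p.name, c.amount FROM customers p JOIN purchases c ON c.customer_id = p.id

Result:
id | name  | amount 
---+-------+--------
1  | Frank | 275.68 
2  | Grace | 83.37  
3  | Frank | 1408.82
4  | Grace | 480.69 
5  | Frank | 1556.58
6  | Grace | 1525.21
7  | Frank | 1017.46
8  | Frank | 138.42 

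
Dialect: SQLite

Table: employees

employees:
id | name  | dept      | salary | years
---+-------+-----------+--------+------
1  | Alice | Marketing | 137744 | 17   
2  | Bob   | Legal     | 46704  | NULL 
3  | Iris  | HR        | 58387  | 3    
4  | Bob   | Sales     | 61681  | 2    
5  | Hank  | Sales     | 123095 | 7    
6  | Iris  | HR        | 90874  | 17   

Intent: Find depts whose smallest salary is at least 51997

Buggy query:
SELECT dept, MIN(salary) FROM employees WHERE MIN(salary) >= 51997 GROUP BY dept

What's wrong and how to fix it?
Bug: MIN() in WHERE is a misuse of aggregate

Fix: Use HAVING for the per-group MIN condition

Corrected query:
SELECT dept, MIN(salary) FROM employees GROUP BY dept HAVING MIN(salary) >= 51997

Result:
dept      | MIN(salary)
----------+------------
HR        | 58387      
Marketing | 137744     
Sales     | 61681      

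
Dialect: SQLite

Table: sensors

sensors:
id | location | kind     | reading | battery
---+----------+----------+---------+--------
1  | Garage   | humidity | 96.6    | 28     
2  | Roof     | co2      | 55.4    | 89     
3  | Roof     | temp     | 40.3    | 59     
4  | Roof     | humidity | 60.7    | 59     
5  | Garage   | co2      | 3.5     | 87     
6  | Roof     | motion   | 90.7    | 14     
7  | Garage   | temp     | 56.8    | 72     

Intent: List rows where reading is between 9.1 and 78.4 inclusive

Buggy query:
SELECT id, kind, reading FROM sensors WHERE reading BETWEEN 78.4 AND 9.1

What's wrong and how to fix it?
Bug: BETWEEN expects the lower bound first; with 78.4 AND 9.1 the range is empty

Fix: Write BETWEEN 9.1 AND 78.4

Corrected query:
SELECT id, kind, reading FROM sensors WHERE reading BETWEEN 9.1 AND 78.4

Result:
id | kind     | reading
---+----------+--------
2  | co2      | 55.4   
3  | temp     | 40.3   
4  | humidity | 60.7   
7  | temp     | 56.8   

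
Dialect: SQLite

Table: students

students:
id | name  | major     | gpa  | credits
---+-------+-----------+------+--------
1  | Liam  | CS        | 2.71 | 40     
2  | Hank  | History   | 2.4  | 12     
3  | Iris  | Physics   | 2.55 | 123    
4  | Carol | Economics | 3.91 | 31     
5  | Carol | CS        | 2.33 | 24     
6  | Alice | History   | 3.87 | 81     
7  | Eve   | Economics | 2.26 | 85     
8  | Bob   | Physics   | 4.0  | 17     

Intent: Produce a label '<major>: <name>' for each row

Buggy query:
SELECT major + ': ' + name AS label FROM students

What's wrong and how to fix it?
Bug: '+' is numeric addition; on text columns SQLite converts them to 0 instead of concatenating

Fix: Replace + with || to concatenate text

Corrected query:
SELECT major || ': ' || name AS label FROM students

Result:
label           
----------------
CS: Liam        
History: Hank   
Physics: Iris   
Economics: Carol
CS: Carol       
History: Alice  
Economics: Eve  
Physics: Bob    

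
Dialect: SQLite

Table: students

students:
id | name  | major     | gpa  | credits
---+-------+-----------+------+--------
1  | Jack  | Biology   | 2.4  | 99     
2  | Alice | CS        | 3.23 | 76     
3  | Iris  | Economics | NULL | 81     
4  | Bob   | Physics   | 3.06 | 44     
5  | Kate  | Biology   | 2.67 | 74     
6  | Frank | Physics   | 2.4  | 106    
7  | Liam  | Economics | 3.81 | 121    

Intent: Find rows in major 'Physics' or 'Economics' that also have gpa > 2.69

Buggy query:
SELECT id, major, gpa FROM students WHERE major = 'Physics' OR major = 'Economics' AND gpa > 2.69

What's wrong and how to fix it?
Bug: AND binds tighter than OR, so this parses as major = 'Physics' OR (major = 'Economics' AND gpa > 2.69)

Fix: Add parentheses around the OR so the AND applies to both alternatives

Corrected query:
SELECT id, major, gpa FROM students WHERE (major = 'Physics' OR major = 'Economics') AND gpa > 2.69

Result:
id | major     | gpa 
---+-----------+-----
4  | Physics   | 3.06
7  | Economics | 3.81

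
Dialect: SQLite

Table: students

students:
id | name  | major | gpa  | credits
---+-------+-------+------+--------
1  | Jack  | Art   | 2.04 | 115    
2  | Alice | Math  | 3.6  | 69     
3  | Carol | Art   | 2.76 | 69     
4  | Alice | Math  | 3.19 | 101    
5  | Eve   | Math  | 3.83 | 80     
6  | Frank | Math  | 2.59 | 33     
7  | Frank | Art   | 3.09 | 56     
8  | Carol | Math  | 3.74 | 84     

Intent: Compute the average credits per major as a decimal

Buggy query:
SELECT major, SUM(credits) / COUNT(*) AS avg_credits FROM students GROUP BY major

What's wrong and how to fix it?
Bug: Both operands are integers, so '/' performs integer division and truncates

Fix: Cast one side to REAL so the division keeps the fractional part

Corrected query:
SELECT major, SUM(credits) * 1.0 / COUNT(*) AS avg_credits FROM students GROUP BY major

Result:
major | avg_credits
------+------------
Art   | 80         
Math  | 73.4       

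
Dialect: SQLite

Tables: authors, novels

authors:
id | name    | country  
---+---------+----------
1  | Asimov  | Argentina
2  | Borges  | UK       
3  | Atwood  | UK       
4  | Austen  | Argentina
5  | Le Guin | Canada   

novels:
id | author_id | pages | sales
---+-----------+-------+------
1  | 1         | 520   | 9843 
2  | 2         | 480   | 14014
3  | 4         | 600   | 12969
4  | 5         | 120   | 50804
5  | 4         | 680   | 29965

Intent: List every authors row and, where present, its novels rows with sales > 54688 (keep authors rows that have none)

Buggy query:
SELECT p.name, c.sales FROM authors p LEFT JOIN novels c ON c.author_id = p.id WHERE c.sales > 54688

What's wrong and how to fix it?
Bug: A WHERE condition on the right-hand table after LEFT JOIN drops unmatched parents

Fix: Move the right-table condition into the ON clause so unmatched parents are kept

Corrected query:
SELECT p.name, c.sales FROM authors p LEFT JOIN novels c ON c.author_id = p.id AND c.sales > 54688

Result:
name    | sales
--------+------
Asimov  | NULL 
Borges  | NULL 
Atwood  | NULL 
Austen  | NULL 
Le Guin | NULL 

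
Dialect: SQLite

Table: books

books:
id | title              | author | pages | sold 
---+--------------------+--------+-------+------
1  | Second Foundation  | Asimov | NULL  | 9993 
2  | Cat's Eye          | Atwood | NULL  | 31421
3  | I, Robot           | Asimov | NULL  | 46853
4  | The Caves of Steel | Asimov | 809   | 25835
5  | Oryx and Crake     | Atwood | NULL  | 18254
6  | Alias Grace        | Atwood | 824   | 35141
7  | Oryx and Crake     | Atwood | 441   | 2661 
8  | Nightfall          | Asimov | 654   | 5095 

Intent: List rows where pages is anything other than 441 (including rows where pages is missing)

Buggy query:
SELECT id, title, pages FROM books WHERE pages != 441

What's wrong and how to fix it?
Bug: Inequality against NULL is unknown, not true; rows with NULL are dropped

Fix: Add an explicit OR pages IS NULL to include the missing-value rows

Corrected query:
SELECT id, title, pages FROM books WHERE pages != 441 OR pages IS NULL

Result:
id | title              | pages
---+--------------------+------
1  | Second Foundation  | NULL 
2  | Cat's Eye          | NULL 
3  | I, Robot           | NULL 
4  | The Caves of Steel | 809  
5  | Oryx and Crake     | NULL 
6  | Alias Grace        | 824  
8  | Nightfall          | 654  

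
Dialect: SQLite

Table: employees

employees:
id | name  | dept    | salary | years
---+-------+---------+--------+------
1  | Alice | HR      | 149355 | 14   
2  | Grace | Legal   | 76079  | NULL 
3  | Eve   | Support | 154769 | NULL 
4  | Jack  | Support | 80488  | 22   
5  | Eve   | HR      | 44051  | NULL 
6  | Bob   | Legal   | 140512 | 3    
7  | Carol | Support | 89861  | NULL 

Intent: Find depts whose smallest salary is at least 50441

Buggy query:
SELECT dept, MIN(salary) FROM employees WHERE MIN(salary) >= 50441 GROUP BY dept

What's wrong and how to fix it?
Bug: Aggregates like MIN are computed per group after WHERE runs

Fix: Use HAVING for the per-group MIN condition

Corrected query:
SELECT dept, MIN(salary) FROM employees GROUP BY dept HAVING MIN(salary) >= 50441

Result:
dept    | MIN(salary)
--------+------------
Legal   | 76079      
Support | 80488      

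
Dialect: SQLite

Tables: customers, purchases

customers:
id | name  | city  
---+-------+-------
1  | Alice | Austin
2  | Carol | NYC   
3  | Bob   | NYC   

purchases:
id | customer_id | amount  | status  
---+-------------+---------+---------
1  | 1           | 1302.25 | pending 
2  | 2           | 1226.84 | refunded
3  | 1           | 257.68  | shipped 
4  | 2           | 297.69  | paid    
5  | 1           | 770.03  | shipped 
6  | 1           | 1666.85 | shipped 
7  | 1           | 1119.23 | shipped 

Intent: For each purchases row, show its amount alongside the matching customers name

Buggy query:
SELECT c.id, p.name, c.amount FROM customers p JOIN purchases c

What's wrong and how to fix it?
Bug: JOIN with no ON clause produces a cartesian product; every purchases row pairs with every customers row

Fix: Add ON c.customer_id = p.id to the JOIN

Corrected query:
SELECT c.id, p.name, c.amount FROM customers p JOIN purchases c ON c.customer_id = p.id

Result:
id | name  | amount 
---+-------+--------
1  | Alice | 1302.25
2  | Carol | 1226.84
3  | Alice | 257.68 
4  | Carol | 297.69 
5  | Alice | 770.03 
6  | Alice | 1666.85
7  | Alice | 1119.23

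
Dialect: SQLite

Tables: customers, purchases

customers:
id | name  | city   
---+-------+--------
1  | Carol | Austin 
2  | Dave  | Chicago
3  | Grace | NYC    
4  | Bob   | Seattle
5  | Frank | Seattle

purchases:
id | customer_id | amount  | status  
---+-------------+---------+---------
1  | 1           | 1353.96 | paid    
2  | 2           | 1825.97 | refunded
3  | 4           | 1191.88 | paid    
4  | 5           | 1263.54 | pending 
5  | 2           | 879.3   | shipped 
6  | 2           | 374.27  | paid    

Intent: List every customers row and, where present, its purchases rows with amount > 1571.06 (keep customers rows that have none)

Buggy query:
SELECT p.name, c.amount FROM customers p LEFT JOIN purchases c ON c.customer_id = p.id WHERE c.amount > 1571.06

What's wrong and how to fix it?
Bug: A WHERE condition on the right-hand table after LEFT JOIN drops unmatched parents

Fix: Put 'c.amount > 1571.06' in the JOIN's ON clause instead of WHERE

Corrected query:
SELECT p.name, c.amount FROM customers p LEFT JOIN purchases c ON c.customer_id = p.id AND c.amount > 1571.06

Result:
name  | amount 
------+--------
Carol | NULL   
Dave  | 1825.97
Grace | NULL   
Bob   | NULL   
Frank | NULL   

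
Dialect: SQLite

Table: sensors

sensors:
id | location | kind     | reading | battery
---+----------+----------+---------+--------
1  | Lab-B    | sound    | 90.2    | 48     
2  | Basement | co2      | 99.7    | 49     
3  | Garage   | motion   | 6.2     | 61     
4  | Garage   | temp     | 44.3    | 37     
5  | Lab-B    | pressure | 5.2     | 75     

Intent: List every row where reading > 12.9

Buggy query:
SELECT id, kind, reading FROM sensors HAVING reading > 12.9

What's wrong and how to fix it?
Bug: HAVING filters the output of aggregation, but this query has no GROUP BY and no aggregate functions, so SQLite rejects it (HAVING clause on a non-aggregate query); the condition here is per row

Fix: Use WHERE for row-level filtering

Corrected query:
SELECT id, kind, reading FROM sensors WHERE reading > 12.9

Result:
id | kind  | reading
---+-------+--------
1  | sound | 90.2   
2  | co2   | 99.7   
4  | temp  | 44.3   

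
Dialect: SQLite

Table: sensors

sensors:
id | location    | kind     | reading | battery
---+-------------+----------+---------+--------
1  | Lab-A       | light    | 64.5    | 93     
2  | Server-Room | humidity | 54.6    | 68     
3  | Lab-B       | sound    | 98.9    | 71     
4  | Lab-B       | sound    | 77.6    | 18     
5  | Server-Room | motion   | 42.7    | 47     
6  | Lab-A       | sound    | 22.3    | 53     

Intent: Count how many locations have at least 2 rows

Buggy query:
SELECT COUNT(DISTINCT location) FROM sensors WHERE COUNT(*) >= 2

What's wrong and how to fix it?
Bug: WHERE filters individual rows, not groups, so a group-level COUNT is invalid there

Fix: Group first with HAVING COUNT(*) >= 2, then COUNT the resulting groups

Corrected query:
SELECT COUNT(*) FROM (SELECT location FROM sensors GROUP BY location HAVING COUNT(*) >= 2)

Result:
COUNT(*)
--------
3       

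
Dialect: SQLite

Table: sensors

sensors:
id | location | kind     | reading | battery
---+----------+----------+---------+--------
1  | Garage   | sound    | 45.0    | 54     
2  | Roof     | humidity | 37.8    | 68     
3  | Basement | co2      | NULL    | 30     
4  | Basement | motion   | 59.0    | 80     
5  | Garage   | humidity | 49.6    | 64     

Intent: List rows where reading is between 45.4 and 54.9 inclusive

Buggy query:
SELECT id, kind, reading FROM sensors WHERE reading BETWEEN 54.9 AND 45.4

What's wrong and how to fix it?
Bug: BETWEEN expects the lower bound first; with 54.9 AND 45.4 the range is empty

Fix: Write BETWEEN 45.4 AND 54.9

Corrected query:
SELECT id, kind, reading FROM sensors WHERE reading BETWEEN 45.4 AND 54.9

Result:
id | kind     | reading
---+----------+--------
5  | humidity | 49.6   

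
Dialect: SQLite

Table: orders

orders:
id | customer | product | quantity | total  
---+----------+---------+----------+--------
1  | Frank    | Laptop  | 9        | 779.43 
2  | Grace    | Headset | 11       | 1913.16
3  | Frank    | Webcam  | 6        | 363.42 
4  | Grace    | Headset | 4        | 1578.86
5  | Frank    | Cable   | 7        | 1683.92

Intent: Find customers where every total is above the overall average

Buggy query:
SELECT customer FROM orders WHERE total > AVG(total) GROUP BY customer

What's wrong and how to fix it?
Bug: AVG() is an aggregate; it can't sit directly in WHERE

Fix: Compute the overall average in a scalar subquery and compare each group's MIN against it in HAVING

Corrected query:
SELECT customer FROM orders GROUP BY customer HAVING MIN(total) > (SELECT AVG(total) FROM orders)

Result:
customer
--------
Grace   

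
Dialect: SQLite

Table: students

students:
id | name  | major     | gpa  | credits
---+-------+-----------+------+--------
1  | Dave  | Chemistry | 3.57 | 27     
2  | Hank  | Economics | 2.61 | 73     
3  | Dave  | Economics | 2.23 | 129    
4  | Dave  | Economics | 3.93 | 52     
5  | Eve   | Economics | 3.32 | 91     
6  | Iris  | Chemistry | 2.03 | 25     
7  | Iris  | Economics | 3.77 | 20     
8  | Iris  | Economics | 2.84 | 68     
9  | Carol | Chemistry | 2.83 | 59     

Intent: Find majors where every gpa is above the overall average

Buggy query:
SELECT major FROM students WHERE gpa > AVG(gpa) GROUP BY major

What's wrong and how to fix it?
Bug: AVG() is an aggregate; it can't sit directly in WHERE

Fix: Use a subquery for AVG and a HAVING MIN(...) filter so the condition holds for every row in the group

Corrected query:
SELECT major FROM students GROUP BY major HAVING MIN(gpa) > (SELECT AVG(gpa) FROM students)

Result:
(no rows)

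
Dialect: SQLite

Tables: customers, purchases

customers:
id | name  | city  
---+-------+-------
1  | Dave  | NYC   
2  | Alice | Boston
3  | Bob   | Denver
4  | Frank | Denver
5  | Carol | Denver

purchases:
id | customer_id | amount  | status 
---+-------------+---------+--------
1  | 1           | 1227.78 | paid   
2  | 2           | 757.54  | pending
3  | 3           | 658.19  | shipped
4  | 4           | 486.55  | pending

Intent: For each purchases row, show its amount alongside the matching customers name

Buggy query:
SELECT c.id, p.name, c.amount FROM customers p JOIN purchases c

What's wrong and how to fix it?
Bug: Missing join condition: each purchases row is matched to all customers rows instead of just its own

Fix: Specify the join condition linking the foreign key to the parent id

Corrected query:
SELECT c.id, p.name, c.amount FROM customers p JOIN purchases c ON c.customer_id = p.id

Result:
id | name  | amount 
---+-------+--------
1  | Dave  | 1227.78
2  | Alice | 757.54 
3  | Bob   | 658.19 
4  | Frank | 486.55 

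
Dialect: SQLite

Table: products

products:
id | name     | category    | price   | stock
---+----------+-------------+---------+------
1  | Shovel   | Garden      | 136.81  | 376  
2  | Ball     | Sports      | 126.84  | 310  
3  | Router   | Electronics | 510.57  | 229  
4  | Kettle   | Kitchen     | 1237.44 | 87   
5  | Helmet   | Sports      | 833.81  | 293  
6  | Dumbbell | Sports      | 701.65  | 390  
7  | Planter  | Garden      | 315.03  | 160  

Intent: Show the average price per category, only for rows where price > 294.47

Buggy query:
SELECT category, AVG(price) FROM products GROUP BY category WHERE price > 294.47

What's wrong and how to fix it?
Bug: WHERE cannot follow GROUP BY

Fix: Place WHERE between FROM and GROUP BY

Corrected query:
SELECT category, AVG(price) FROM products WHERE price > 294.47 GROUP BY category

Result:
category    | AVG(price)
------------+-----------
Electronics | 510.57    
Garden      | 315.03    
Kitchen     | 1237.44   
Sports      | 767.73    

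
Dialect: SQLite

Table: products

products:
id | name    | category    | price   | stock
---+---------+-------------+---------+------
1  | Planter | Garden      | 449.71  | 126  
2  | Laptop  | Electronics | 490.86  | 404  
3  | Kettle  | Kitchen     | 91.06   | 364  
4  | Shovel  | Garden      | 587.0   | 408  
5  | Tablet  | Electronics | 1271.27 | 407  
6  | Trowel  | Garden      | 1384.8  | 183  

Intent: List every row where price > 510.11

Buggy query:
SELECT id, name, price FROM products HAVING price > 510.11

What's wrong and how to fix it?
Bug: This is a non-aggregate query (no GROUP BY, no aggregates), so in SQLite the HAVING clause is invalid here; a row-level condition belongs in WHERE

Fix: Replace HAVING with WHERE since the condition applies to individual rows

Corrected query:
SELECT id, name, price FROM products WHERE price > 510.11

Result:
id | name   | price  
---+--------+--------
4  | Shovel | 587    
5  | Tablet | 1271.27
6  | Trowel | 1384.8 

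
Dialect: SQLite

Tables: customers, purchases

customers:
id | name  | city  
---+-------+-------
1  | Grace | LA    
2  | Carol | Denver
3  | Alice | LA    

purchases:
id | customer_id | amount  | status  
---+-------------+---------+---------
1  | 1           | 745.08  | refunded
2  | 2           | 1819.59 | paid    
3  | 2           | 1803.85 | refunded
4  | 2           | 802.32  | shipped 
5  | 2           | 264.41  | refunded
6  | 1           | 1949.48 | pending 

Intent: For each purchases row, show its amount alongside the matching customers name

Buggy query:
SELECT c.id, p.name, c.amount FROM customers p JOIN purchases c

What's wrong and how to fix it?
Bug: JOIN with no ON clause produces a cartesian product; every purchases row pairs with every customers row

Fix: Add ON c.customer_id = p.id to the JOIN

Corrected query:
SELECT c.id, p.name, c.amount FROM customers p JOIN purchases c ON c.customer_id = p.id

Result:
id | name  | amount 
---+-------+--------
1  | Grace | 745.08 
2  | Carol | 1819.59
3  | Carol | 1803.85
4  | Carol | 802.32 
5  | Carol | 264.41 
6  | Grace | 1949.48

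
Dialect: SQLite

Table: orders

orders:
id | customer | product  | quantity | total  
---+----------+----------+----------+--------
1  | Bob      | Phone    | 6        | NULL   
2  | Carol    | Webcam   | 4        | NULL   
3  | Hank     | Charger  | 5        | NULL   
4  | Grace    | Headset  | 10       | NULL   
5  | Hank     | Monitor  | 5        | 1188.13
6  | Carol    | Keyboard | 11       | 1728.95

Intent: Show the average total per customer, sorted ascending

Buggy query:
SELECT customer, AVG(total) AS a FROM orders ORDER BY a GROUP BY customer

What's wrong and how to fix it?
Bug: GROUP BY must precede ORDER BY

Fix: Move ORDER BY to the end, after GROUP BY

Corrected query:
SELECT customer, AVG(total) AS a FROM orders GROUP BY customer ORDER BY a

Result:
customer | a      
---------+--------
Bob      | NULL   
Grace    | NULL   
Hank     | 1188.13
Carol    | 1728.95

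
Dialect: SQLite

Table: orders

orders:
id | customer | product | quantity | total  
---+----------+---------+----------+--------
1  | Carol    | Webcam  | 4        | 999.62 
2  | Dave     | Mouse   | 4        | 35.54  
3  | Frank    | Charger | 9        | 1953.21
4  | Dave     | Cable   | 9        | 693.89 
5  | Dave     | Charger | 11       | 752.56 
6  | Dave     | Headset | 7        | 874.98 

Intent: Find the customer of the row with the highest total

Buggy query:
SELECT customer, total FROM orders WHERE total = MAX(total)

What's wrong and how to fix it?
Bug: MAX(total) is an aggregate and cannot be used directly in WHERE

Fix: Wrap MAX in a scalar subquery so WHERE compares against a single value

Corrected query:
SELECT customer, total FROM orders WHERE total = (SELECT MAX(total) FROM orders)

Result:
customer | total  
---------+--------
Frank    | 1953.21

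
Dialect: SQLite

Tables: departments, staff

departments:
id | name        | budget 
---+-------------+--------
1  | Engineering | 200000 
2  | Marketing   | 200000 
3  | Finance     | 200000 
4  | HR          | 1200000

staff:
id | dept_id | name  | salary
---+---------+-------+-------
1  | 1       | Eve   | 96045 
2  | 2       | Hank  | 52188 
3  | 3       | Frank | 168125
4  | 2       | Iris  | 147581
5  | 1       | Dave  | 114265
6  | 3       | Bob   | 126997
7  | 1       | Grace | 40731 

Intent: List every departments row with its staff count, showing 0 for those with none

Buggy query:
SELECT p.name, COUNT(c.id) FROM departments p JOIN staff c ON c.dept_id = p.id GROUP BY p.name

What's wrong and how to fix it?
Bug: An inner join excludes parents with zero children

Fix: Switch to LEFT JOIN to retain unmatched parent rows

Corrected query:
SELECT p.name, COUNT(c.id) FROM departments p LEFT JOIN staff c ON c.dept_id = p.id GROUP BY p.name

Result:
name        | COUNT(c.id)
------------+------------
Engineering | 3          
Finance     | 2          
HR          | 0          
Marketing   | 2          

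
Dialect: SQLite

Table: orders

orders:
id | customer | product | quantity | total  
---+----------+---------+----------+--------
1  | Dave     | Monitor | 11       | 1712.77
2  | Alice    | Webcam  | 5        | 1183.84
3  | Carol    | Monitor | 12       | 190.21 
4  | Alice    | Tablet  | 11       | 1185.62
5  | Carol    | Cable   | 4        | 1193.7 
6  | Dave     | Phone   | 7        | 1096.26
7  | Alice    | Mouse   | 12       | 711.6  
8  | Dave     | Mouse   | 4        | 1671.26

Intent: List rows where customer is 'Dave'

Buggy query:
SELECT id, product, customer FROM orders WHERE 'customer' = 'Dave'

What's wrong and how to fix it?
Bug: Single quotes denote string literals in SQL; the column name is being compared as a constant string

Fix: Remove the quotes around the column name (or use double quotes for an identifier)

Corrected query:
SELECT id, product, customer FROM orders WHERE customer = 'Dave'

Result:
id | product | customer
---+---------+---------
1  | Monitor | Dave    
6  | Phone   | Dave    
8  | Mouse   | Dave    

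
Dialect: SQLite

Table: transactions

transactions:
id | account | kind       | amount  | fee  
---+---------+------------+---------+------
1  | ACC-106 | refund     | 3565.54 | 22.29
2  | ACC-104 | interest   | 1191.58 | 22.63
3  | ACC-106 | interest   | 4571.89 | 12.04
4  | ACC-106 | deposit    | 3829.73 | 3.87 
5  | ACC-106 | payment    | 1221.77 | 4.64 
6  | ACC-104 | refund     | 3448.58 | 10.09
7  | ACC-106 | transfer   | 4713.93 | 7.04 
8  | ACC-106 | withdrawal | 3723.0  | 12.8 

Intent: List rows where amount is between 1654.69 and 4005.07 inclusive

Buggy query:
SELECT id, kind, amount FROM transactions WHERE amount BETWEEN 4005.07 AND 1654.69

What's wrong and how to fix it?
Bug: The bounds are reversed; BETWEEN a AND b requires a <= b to match anything

Fix: Swap the bounds so the smaller value comes first

Corrected query:
SELECT id, kind, amount FROM transactions WHERE amount BETWEEN 1654.69 AND 4005.07

Result:
id | kind       | amount 
---+------------+--------
1  | refund     | 3565.54
4  | deposit    | 3829.73
6  | refund     | 3448.58
8  | withdrawal | 3723   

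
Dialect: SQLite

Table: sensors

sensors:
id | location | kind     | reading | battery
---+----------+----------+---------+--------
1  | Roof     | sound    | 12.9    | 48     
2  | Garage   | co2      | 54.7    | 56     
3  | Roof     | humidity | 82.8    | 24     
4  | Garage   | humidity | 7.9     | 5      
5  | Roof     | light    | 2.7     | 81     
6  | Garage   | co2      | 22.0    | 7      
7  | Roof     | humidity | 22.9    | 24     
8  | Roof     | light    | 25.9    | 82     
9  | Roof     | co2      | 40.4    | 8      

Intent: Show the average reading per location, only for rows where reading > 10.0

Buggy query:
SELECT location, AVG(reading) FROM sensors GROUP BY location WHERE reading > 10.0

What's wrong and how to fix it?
Bug: WHERE cannot follow GROUP BY

Fix: Move the WHERE clause before GROUP BY

Corrected query:
SELECT location, AVG(reading) FROM sensors WHERE reading > 10.0 GROUP BY location

Result:
location | AVG(reading)
---------+-------------
Garage   | 38.35       
Roof     | 36.98       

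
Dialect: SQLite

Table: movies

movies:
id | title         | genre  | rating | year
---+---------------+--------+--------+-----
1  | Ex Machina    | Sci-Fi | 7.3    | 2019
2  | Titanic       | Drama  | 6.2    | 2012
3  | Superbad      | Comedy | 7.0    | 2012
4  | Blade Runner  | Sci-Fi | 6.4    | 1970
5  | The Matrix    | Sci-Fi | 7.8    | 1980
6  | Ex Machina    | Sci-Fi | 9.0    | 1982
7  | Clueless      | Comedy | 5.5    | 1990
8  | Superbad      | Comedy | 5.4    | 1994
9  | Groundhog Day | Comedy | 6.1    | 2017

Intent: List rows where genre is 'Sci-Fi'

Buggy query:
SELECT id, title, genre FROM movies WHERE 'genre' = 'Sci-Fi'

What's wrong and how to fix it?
Bug: Single quotes denote string literals in SQL; the column name is being compared as a constant string

Fix: Reference the column as genre without single quotes

Corrected query:
SELECT id, title, genre FROM movies WHERE genre = 'Sci-Fi'

Result:
id | title        | genre 
---+--------------+-------
1  | Ex Machina   | Sci-Fi
4  | Blade Runner | Sci-Fi
5  | The Matrix   | Sci-Fi
6  | Ex Machina   | Sci-Fi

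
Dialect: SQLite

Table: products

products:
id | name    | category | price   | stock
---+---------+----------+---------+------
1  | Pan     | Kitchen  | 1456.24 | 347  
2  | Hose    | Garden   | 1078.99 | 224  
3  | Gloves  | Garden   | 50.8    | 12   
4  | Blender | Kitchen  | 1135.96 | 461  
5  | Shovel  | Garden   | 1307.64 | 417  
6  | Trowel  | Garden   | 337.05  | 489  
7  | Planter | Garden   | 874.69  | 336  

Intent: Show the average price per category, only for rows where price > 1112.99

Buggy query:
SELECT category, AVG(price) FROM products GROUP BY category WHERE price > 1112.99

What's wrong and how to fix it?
Bug: Row-level WHERE must come before GROUP BY in the clause order

Fix: Place WHERE between FROM and GROUP BY

Corrected query:
SELECT category, AVG(price) FROM products WHERE price > 1112.99 GROUP BY category

Result:
category | AVG(price)
---------+-----------
Garden   | 1307.64   
Kitchen  | 1296.1    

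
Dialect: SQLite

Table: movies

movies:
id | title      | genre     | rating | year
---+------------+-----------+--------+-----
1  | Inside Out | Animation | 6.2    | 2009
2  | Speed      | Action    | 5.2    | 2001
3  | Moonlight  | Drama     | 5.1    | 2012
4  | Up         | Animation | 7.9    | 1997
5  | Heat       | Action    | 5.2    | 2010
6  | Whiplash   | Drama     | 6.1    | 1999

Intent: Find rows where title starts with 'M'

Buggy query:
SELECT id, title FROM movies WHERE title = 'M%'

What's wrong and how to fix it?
Bug: '=' compares the literal string including the % character; pattern matching needs LIKE

Fix: Replace '=' with LIKE so 'M%' is treated as a pattern

Corrected query:
SELECT id, title FROM movies WHERE title LIKE 'M%'

Result:
id | title    
---+----------
3  | Moonlight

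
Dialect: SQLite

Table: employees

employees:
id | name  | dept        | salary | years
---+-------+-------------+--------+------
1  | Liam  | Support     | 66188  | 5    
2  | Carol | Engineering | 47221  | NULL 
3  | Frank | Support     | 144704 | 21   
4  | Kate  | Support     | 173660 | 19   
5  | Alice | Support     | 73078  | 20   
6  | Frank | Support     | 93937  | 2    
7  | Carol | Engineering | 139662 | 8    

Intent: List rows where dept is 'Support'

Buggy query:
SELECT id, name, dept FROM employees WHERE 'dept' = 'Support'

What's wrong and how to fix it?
Bug: Single quotes denote string literals in SQL; the column name is being compared as a constant string

Fix: Reference the column as dept without single quotes

Corrected query:
SELECT id, name, dept FROM employees WHERE dept = 'Support'

Result:
id | name  | dept   
---+-------+--------
1  | Liam  | Support
3  | Frank | Support
4  | Kate  | Support
5  | Alice | Support
6  | Frank | Support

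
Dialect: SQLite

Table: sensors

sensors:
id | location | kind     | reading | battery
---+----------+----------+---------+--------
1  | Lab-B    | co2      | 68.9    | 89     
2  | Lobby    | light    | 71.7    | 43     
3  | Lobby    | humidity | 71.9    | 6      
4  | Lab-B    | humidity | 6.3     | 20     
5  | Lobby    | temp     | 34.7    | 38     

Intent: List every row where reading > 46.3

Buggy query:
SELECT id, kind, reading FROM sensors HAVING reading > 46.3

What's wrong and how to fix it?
Bug: This is a non-aggregate query (no GROUP BY, no aggregates), so in SQLite the HAVING clause is invalid here; a row-level condition belongs in WHERE

Fix: Replace HAVING with WHERE since the condition applies to individual rows

Corrected query:
SELECT id, kind, reading FROM sensors WHERE reading > 46.3

Result:
id | kind     | reading
---+----------+--------
1  | co2      | 68.9   
2  | light    | 71.7   
3  | humidity | 71.9   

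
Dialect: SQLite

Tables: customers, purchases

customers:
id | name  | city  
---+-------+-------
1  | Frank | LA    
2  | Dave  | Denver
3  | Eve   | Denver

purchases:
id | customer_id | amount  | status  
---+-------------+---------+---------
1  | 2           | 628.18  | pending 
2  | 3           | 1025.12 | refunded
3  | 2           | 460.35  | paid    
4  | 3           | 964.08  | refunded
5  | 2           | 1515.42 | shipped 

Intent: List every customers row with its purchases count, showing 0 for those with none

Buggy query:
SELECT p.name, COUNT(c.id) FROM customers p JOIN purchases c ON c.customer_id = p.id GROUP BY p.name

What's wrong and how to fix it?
Bug: An inner join excludes parents with zero children

Fix: Use LEFT JOIN so parents without children still appear (COUNT(c.id) gives 0)

Corrected query:
SELECT p.name, COUNT(c.id) FROM customers p LEFT JOIN purchases c ON c.customer_id = p.id GROUP BY p.name

Result:
name  | COUNT(c.id)
------+------------
Dave  | 3          
Eve   | 2          
Frank | 0          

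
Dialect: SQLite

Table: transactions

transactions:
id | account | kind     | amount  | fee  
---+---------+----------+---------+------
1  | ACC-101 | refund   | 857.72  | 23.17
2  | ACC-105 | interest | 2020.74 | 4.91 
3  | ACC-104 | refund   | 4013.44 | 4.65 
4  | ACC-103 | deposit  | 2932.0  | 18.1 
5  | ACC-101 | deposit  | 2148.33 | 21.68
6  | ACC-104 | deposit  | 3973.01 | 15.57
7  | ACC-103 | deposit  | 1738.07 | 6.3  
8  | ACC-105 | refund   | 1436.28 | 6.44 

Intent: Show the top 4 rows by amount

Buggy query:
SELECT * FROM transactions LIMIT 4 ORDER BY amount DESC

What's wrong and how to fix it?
Bug: ORDER BY cannot follow LIMIT; LIMIT is the final clause

Fix: Swap the clauses: ORDER BY first, then LIMIT

Corrected query:
SELECT * FROM transactions ORDER BY amount DESC LIMIT 4

Result:
id | account | kind    | amount  | fee  
---+---------+---------+---------+------
3  | ACC-104 | refund  | 4013.44 | 4.65 
6  | ACC-104 | deposit | 3973.01 | 15.57
4  | ACC-103 | deposit | 2932    | 18.1 
5  | ACC-101 | deposit | 2148.33 | 21.68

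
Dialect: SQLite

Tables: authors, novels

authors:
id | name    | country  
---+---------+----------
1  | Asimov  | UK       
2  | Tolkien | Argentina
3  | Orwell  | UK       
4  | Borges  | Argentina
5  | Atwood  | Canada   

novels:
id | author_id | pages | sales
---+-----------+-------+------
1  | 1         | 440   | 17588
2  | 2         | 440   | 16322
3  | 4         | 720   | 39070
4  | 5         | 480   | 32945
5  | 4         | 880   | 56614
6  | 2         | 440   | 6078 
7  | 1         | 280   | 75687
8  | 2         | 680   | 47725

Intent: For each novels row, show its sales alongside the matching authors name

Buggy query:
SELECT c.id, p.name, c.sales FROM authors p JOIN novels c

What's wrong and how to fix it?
Bug: JOIN with no ON clause produces a cartesian product; every novels row pairs with every authors row

Fix: Add ON c.author_id = p.id to the JOIN

Corrected query:
SELECT c.id, p.name, c.sales FROM authors p JOIN novels c ON c.author_id = p.id

Result:
id | name    | sales
---+---------+------
1  | Asimov  | 17588
2  | Tolkien | 16322
3  | Borges  | 39070
4  | Atwood  | 32945
5  | Borges  | 56614
6  | Tolkien | 6078 
7  | Asimov  | 75687
8  | Tolkien | 47725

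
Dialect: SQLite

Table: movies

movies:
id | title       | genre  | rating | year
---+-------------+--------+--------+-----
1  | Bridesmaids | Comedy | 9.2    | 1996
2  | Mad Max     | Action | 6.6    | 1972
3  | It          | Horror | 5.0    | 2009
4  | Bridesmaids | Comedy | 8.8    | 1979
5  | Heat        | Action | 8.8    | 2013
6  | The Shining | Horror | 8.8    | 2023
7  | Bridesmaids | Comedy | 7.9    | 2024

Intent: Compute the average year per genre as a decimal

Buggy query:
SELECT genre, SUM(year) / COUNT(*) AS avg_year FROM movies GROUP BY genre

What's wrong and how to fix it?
Bug: Both operands are integers, so '/' performs integer division and truncates

Fix: Multiply by 1.0 (or CAST to REAL) to force floating-point division

Corrected query:
SELECT genre, SUM(year) * 1.0 / COUNT(*) AS avg_year FROM movies GROUP BY genre

Result:
genre  | avg_year   
-------+------------
Action | 1992.5     
Comedy | 1999.666667
Horror | 2016       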